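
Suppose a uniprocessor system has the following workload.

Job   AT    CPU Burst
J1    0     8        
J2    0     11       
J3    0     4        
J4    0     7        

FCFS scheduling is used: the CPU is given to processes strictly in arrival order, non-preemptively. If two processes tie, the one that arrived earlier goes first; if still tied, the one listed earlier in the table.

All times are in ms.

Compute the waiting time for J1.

Schedule: | J1 0-8 | J2 8-19 | J3 19-23 | J4 23-30 |
Completion: J1=8  J2=19  J3=23  J4=30
Turnaround (C−A): J1=8  J2=19  J3=23  J4=30
Waiting(J1) = turnaround − burst = 8 − 8 = 0

0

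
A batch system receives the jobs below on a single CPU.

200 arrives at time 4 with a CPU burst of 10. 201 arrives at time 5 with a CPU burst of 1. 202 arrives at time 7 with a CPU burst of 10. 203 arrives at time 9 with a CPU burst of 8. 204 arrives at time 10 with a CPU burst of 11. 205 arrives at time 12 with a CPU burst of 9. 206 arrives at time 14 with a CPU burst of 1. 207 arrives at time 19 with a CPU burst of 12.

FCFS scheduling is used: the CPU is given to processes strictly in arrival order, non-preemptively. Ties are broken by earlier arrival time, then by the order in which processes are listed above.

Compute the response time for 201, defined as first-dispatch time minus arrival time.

9

Gantt: | idle 0-4 | 200 4-14 | 201 14-15 | 202 15-25 | 203 25-33 | 204 33-44 | 205 44-53 | 206 53-54 | 207 54-66 |
Completion: 200=14  201=15  202=25  203=33  204=44  205=53  206=54  207=66
Response(201) = first start − arrival = 14 − 5 = 9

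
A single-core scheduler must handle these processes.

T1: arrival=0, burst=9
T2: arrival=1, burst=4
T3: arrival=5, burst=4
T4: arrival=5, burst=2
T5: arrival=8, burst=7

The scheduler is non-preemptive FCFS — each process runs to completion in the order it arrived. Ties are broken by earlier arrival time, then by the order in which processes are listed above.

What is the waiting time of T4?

12

Timeline: | T1 0-9 | T2 9-13 | T3 13-17 | T4 17-19 | T5 19-26 |
Completion: T1=9  T2=13  T3=17  T4=19  T5=26
Waiting(T4) = turnaround − burst = 14 − 2 = 12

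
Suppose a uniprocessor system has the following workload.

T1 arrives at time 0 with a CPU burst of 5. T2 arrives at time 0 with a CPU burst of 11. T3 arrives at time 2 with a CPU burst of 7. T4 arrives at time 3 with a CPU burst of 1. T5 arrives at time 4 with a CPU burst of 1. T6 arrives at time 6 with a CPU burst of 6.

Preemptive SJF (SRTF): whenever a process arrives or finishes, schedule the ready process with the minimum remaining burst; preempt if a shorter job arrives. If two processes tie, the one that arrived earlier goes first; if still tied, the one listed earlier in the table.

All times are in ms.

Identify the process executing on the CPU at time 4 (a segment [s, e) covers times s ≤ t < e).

Timeline: | T1 0-3 | T4 3-4 | T5 4-5 | T1 5-7 | T6 7-13 | T3 13-20 | T2 20-31 |
Completion: T1=7  T2=31  T3=20  T4=4  T5=5  T6=13
Turnaround (C−A): T1=7  T2=31  T3=18  T4=1  T5=1  T6=7

T5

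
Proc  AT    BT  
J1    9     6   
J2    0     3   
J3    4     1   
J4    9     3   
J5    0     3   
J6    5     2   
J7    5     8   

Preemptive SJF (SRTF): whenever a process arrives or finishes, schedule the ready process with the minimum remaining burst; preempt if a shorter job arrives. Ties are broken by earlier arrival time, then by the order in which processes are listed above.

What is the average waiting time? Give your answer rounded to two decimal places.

Gantt: | J2 0-3 | J5 3-4 | J3 4-5 | J5 5-7 | J6 7-9 | J4 9-12 | J1 12-18 | J7 18-26 |
Completion: J1=18  J2=3  J3=5  J4=12  J5=7  J6=9  J7=26
Waiting times: J1=3, J2=0, J3=0, J4=0, J5=4, J6=2, J7=13
Average waiting = (3+0+0+0+4+2+13) / 7 = 22/7 = 3.14

3.14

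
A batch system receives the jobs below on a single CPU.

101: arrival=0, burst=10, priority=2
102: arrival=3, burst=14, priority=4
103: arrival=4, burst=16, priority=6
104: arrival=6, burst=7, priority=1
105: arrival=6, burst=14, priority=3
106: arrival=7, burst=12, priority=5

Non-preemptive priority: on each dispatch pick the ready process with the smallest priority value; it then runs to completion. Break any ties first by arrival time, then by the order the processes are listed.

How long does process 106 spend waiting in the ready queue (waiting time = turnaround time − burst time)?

38

Timeline: | 101 0-10 | 104 10-17 | 105 17-31 | 102 31-45 | 106 45-57 | 103 57-73 |
Completion: 101=10  102=45  103=73  104=17  105=31  106=57
Turnaround (C−A): 101=10  102=42  103=69  104=11  105=25  106=50
Waiting(106) = turnaround − burst = 50 − 12 = 38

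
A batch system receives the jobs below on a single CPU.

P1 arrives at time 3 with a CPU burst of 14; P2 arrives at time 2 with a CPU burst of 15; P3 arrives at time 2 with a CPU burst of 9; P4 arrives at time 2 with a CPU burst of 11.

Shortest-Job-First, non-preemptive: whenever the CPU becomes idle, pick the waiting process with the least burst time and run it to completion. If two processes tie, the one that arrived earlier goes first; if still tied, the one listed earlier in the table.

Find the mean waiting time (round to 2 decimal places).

Schedule: | idle 0-2 | P3 2-11 | P4 11-22 | P1 22-36 | P2 36-51 |
Completion: P1=36  P2=51  P3=11  P4=22
Turnaround (C−A): P1=33  P2=49  P3=9  P4=20
Waiting times: P1=19, P2=34, P3=0, P4=9
Average waiting = (19+34+0+9) / 4 = 62/4 = 15.50

15.50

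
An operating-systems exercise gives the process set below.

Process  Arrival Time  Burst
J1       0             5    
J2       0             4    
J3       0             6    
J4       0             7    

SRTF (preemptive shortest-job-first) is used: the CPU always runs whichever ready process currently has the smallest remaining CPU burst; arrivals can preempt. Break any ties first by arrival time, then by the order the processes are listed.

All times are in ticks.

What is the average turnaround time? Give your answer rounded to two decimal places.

12.50

Schedule: | J2 0-4 | J1 4-9 | J3 9-15 | J4 15-22 |
Completion: J1=9  J2=4  J3=15  J4=22
Turnaround (C−A): J1=9  J2=4  J3=15  J4=22
Turnaround times: J1=9, J2=4, J3=15, J4=22
Average turnaround = (9+4+15+22) / 4 = 50/4 = 12.50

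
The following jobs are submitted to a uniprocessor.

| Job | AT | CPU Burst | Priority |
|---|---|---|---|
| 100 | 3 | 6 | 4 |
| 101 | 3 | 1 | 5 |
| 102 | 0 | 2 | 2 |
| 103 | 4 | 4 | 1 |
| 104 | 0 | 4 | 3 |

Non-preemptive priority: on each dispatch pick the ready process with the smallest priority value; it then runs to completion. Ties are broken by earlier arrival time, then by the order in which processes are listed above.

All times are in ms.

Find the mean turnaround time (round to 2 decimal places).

Schedule: | 102 0-2 | 104 2-6 | 103 6-10 | 100 10-16 | 101 16-17 |
Completion: 100=16  101=17  102=2  103=10  104=6
Turnaround (C−A): 100=13  101=14  102=2  103=6  104=6
Turnaround times: 100=13, 101=14, 102=2, 103=6, 104=6
Average turnaround = (13+14+2+6+6) / 5 = 41/5 = 8.20

8.20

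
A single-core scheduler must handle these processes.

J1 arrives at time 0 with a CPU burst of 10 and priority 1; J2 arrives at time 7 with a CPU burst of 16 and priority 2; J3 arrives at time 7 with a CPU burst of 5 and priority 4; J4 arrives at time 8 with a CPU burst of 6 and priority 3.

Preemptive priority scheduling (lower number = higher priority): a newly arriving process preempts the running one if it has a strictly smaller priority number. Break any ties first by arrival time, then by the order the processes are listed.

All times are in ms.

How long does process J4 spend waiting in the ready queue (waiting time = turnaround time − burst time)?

Gantt: | J1 0-10 | J2 10-26 | J4 26-32 | J3 32-37 |
Completion: J1=10  J2=26  J3=37  J4=32
Waiting(J4) = turnaround − burst = 24 − 6 = 18

18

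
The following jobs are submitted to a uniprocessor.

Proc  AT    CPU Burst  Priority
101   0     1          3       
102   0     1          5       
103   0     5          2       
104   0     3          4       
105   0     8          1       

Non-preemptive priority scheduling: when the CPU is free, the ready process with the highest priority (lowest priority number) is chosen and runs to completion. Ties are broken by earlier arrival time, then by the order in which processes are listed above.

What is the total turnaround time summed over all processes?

Gantt: | 105 0-8 | 103 8-13 | 101 13-14 | 104 14-17 | 102 17-18 |
Completion: 101=14  102=18  103=13  104=17  105=8
Turnaround (C−A): 101=14  102=18  103=13  104=17  105=8
Turnaround = completion − arrival: 101=14, 102=18, 103=13, 104=17, 105=8
Total turnaround = 14 + 18 + 13 + 17 + 8 = 70

70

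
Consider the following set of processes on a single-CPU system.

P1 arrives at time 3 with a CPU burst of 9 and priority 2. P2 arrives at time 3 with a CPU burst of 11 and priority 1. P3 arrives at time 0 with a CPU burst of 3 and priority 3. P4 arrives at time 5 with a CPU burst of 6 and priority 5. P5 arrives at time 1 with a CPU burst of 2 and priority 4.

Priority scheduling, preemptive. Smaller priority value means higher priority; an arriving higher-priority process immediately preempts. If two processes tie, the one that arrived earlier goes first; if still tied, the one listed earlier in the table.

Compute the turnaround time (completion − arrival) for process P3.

3

Schedule: | P3 0-3 | P2 3-14 | P1 14-23 | P5 23-25 | P4 25-31 |
Completion: P1=23  P2=14  P3=3  P4=31  P5=25
Turnaround(P3) = completion − arrival = 3 − 0 = 3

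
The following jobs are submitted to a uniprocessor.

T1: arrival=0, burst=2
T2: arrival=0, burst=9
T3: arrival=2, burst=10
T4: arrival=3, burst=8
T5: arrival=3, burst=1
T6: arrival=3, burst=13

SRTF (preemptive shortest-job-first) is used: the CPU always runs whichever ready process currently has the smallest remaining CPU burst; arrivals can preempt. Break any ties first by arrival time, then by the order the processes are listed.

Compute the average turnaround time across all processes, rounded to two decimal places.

16.67

Timeline: | T1 0-2 | T2 2-3 | T5 3-4 | T2 4-12 | T4 12-20 | T3 20-30 | T6 30-43 |
Completion: T1=2  T2=12  T3=30  T4=20  T5=4  T6=43
Turnaround times: T1=2, T2=12, T3=28, T4=17, T5=1, T6=40
Average turnaround = (2+12+28+17+1+40) / 6 = 100/6 = 16.67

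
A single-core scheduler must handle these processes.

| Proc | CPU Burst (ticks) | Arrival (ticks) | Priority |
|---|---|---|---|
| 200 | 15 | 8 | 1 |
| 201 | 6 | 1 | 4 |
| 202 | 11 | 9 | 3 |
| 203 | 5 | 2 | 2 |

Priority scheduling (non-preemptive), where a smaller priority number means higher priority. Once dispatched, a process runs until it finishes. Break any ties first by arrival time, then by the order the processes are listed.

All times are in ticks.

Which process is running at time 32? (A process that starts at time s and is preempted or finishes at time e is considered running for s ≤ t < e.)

Schedule: | idle 0-1 | 201 1-7 | 203 7-12 | 200 12-27 | 202 27-38 |
Completion: 200=27  201=7  202=38  203=12

202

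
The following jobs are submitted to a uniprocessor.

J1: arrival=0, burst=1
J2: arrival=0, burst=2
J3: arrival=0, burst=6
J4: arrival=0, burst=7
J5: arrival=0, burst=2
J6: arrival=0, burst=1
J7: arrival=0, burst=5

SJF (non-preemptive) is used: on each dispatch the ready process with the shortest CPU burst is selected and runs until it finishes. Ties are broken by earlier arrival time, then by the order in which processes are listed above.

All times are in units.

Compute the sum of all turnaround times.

Schedule: | J1 0-1 | J6 1-2 | J2 2-4 | J5 4-6 | J7 6-11 | J3 11-17 | J4 17-24 |
Completion: J1=1  J2=4  J3=17  J4=24  J5=6  J6=2  J7=11
Turnaround (C−A): J1=1  J2=4  J3=17  J4=24  J5=6  J6=2  J7=11
Turnaround = completion − arrival: J1=1, J2=4, J3=17, J4=24, J5=6, J6=2, J7=11
Total turnaround = 1 + 4 + 17 + 24 + 6 + 2 + 11 = 65

65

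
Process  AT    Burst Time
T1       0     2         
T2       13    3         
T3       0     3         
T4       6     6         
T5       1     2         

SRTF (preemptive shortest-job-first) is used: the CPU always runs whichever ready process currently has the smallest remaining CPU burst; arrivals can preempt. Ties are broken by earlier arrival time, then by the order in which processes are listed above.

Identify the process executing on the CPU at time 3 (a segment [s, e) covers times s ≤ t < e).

Gantt: | T1 0-2 | T5 2-4 | T3 4-7 | T4 7-13 | T2 13-16 |
Completion: T1=2  T2=16  T3=7  T4=13  T5=4
Turnaround (C−A): T1=2  T2=3  T3=7  T4=7  T5=3

T5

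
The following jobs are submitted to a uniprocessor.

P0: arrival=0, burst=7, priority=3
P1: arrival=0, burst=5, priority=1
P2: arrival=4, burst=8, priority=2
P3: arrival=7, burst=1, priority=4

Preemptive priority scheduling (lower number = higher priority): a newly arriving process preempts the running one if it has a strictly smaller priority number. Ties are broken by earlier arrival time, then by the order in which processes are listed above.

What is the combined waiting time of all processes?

Timeline: | P1 0-5 | P2 5-13 | P0 13-20 | P3 20-21 |
Completion: P0=20  P1=5  P2=13  P3=21
Waiting = turnaround − burst: P0=13, P1=0, P2=1, P3=13
Total waiting = 13 + 0 + 1 + 13 = 27

27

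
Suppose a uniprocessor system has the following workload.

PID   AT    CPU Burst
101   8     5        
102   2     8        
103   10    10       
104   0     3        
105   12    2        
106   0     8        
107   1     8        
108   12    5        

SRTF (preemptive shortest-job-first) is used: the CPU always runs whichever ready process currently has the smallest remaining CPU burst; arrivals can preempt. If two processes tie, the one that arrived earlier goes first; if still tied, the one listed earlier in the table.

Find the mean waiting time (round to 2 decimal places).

11.75

Schedule: | 104 0-3 | 106 3-11 | 101 11-12 | 105 12-14 | 101 14-18 | 108 18-23 | 107 23-31 | 102 31-39 | 103 39-49 |
Completion: 101=18  102=39  103=49  104=3  105=14  106=11  107=31  108=23
Turnaround (C−A): 101=10  102=37  103=39  104=3  105=2  106=11  107=30  108=11
Waiting times: 101=5, 102=29, 103=29, 104=0, 105=0, 106=3, 107=22, 108=6
Average waiting = (5+29+29+0+0+3+22+6) / 8 = 94/8 = 11.75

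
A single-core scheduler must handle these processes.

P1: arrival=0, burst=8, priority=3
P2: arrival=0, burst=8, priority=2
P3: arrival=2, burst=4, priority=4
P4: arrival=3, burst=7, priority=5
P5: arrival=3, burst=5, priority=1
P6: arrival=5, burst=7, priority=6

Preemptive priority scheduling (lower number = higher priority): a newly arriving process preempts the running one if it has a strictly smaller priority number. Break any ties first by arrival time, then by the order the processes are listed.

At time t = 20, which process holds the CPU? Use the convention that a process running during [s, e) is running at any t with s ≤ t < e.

P1

Timeline: | P2 0-3 | P5 3-8 | P2 8-13 | P1 13-21 | P3 21-25 | P4 25-32 | P6 32-39 |
Completion: P1=21  P2=13  P3=25  P4=32  P5=8  P6=39
Turnaround (C−A): P1=21  P2=13  P3=23  P4=29  P5=5  P6=34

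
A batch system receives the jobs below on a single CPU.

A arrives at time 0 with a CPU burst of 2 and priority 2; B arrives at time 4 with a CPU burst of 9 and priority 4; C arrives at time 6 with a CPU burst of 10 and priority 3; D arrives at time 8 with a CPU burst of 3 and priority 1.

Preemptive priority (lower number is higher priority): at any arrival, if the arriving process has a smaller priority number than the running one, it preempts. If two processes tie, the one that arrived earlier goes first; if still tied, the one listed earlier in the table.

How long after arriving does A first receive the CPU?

0

Timeline: | A 0-2 | idle 2-4 | B 4-6 | C 6-8 | D 8-11 | C 11-19 | B 19-26 |
Completion: A=2  B=26  C=19  D=11
Turnaround (C−A): A=2  B=22  C=13  D=3
Response(A) = first start − arrival = 0 − 0 = 0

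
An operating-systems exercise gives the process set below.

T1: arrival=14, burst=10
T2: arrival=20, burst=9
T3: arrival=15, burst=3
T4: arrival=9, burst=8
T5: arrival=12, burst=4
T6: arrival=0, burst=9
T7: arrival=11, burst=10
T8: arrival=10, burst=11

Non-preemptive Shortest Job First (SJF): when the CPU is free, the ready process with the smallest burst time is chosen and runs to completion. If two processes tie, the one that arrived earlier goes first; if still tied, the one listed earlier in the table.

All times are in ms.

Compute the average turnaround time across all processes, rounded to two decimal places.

Gantt: | T6 0-9 | T4 9-17 | T3 17-20 | T5 20-24 | T2 24-33 | T7 33-43 | T1 43-53 | T8 53-64 |
Completion: T1=53  T2=33  T3=20  T4=17  T5=24  T6=9  T7=43  T8=64
Turnaround times: T1=39, T2=13, T3=5, T4=8, T5=12, T6=9, T7=32, T8=54
Average turnaround = (39+13+5+8+12+9+32+54) / 8 = 172/8 = 21.50

21.50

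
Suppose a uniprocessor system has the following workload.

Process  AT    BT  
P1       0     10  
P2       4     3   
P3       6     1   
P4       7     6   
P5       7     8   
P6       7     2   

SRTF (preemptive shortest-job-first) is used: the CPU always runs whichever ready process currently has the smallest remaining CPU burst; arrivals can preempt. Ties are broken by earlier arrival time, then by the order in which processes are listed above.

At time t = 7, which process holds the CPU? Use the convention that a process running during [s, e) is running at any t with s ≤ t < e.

P3

Gantt: | P1 0-4 | P2 4-7 | P3 7-8 | P6 8-10 | P1 10-16 | P4 16-22 | P5 22-30 |
Completion: P1=16  P2=7  P3=8  P4=22  P5=30  P6=10
Turnaround (C−A): P1=16  P2=3  P3=2  P4=15  P5=23  P6=3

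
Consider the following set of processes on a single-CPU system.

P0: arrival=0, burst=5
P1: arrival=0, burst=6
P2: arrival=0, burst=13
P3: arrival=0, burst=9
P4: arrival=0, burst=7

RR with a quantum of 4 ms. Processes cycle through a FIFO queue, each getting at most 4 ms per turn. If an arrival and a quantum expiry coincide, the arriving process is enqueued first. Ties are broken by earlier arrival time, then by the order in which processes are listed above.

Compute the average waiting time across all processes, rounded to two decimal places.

Timeline: | P0 0-4 | P1 4-8 | P2 8-12 | P3 12-16 | P4 16-20 | P0 20-21 | P1 21-23 | P2 23-27 | P3 27-31 | P4 31-34 | P2 34-38 | P3 38-39 | P2 39-40 |
Completion: P0=21  P1=23  P2=40  P3=39  P4=34
Turnaround (C−A): P0=21  P1=23  P2=40  P3=39  P4=34
Waiting times: P0=16, P1=17, P2=27, P3=30, P4=27
Average waiting = (16+17+27+30+27) / 5 = 117/5 = 23.40

23.40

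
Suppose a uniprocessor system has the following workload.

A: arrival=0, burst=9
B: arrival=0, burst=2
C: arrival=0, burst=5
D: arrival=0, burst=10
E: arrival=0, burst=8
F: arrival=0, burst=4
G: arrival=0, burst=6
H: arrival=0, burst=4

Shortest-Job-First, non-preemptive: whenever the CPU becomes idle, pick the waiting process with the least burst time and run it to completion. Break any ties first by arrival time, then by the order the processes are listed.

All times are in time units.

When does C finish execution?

15

Gantt: | B 0-2 | F 2-6 | H 6-10 | C 10-15 | G 15-21 | E 21-29 | A 29-38 | D 38-48 |
Completion: A=38  B=2  C=15  D=48  E=29  F=6  G=21  H=10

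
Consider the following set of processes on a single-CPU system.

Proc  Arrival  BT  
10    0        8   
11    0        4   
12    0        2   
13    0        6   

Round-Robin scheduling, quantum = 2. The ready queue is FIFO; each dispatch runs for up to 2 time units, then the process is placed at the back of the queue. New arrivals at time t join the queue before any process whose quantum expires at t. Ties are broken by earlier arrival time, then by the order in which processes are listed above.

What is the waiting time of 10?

12

Gantt: | 10 0-2 | 11 2-4 | 12 4-6 | 13 6-8 | 10 8-10 | 11 10-12 | 13 12-14 | 10 14-16 | 13 16-18 | 10 18-20 |
Completion: 10=20  11=12  12=6  13=18
Waiting(10) = turnaround − burst = 20 − 8 = 12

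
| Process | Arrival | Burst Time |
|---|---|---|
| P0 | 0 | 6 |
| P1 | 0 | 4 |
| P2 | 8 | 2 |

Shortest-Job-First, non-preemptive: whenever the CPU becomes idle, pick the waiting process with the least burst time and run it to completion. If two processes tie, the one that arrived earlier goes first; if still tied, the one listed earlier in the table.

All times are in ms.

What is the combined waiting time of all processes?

Gantt: | P1 0-4 | P0 4-10 | P2 10-12 |
Completion: P0=10  P1=4  P2=12
Waiting = turnaround − burst: P0=4, P1=0, P2=2
Total waiting = 4 + 0 + 2 = 6

6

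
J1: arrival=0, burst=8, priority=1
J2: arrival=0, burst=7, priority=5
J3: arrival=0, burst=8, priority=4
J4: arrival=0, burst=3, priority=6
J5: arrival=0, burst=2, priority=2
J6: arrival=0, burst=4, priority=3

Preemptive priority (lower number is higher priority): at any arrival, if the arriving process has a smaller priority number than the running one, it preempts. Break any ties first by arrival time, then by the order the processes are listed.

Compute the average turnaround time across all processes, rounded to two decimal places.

Schedule: | J1 0-8 | J5 8-10 | J6 10-14 | J3 14-22 | J2 22-29 | J4 29-32 |
Completion: J1=8  J2=29  J3=22  J4=32  J5=10  J6=14
Turnaround (C−A): J1=8  J2=29  J3=22  J4=32  J5=10  J6=14
Turnaround times: J1=8, J2=29, J3=22, J4=32, J5=10, J6=14
Average turnaround = (8+29+22+32+10+14) / 6 = 115/6 = 19.17

19.17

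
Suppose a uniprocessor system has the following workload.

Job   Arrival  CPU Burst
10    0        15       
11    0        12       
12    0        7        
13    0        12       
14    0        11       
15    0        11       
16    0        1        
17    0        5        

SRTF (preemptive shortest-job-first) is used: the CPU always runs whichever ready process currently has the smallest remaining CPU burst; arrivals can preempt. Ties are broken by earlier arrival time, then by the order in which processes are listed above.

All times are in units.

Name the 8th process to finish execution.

Gantt: | 16 0-1 | 17 1-6 | 12 6-13 | 14 13-24 | 15 24-35 | 11 35-47 | 13 47-59 | 10 59-74 |
Completion: 10=74  11=47  12=13  13=59  14=24  15=35  16=1  17=6
Finish order: 16 → 17 → 12 → 14 → 15 → 11 → 13 → 10

10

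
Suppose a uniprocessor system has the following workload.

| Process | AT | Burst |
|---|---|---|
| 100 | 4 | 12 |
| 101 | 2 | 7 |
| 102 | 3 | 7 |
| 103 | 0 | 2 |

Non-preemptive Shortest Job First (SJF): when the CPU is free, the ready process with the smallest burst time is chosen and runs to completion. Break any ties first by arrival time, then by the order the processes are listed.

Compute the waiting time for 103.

Schedule: | 103 0-2 | 101 2-9 | 102 9-16 | 100 16-28 |
Completion: 100=28  101=9  102=16  103=2
Waiting(103) = turnaround − burst = 2 − 2 = 0

0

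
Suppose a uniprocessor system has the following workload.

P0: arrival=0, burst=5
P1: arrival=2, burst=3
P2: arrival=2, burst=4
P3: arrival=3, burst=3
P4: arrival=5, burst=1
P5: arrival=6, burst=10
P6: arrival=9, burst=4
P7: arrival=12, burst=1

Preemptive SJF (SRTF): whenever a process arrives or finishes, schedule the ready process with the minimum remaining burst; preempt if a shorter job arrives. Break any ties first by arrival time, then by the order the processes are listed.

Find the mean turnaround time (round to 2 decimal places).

Schedule: | P0 0-5 | P4 5-6 | P1 6-9 | P3 9-12 | P7 12-13 | P2 13-17 | P6 17-21 | P5 21-31 |
Completion: P0=5  P1=9  P2=17  P3=12  P4=6  P5=31  P6=21  P7=13
Turnaround (C−A): P0=5  P1=7  P2=15  P3=9  P4=1  P5=25  P6=12  P7=1
Turnaround times: P0=5, P1=7, P2=15, P3=9, P4=1, P5=25, P6=12, P7=1
Average turnaround = (5+7+15+9+1+25+12+1) / 8 = 75/8 = 9.38

9.38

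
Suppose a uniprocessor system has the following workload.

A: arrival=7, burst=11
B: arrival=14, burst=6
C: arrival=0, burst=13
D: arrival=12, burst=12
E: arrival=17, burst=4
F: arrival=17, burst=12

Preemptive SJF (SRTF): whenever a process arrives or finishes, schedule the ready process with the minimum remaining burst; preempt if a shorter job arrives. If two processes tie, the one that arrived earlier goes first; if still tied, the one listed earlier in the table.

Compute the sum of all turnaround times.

128

Gantt: | C 0-13 | A 13-14 | B 14-20 | E 20-24 | A 24-34 | D 34-46 | F 46-58 |
Completion: A=34  B=20  C=13  D=46  E=24  F=58
Turnaround = completion − arrival: A=27, B=6, C=13, D=34, E=7, F=41
Total turnaround = 27 + 6 + 13 + 34 + 7 + 41 = 128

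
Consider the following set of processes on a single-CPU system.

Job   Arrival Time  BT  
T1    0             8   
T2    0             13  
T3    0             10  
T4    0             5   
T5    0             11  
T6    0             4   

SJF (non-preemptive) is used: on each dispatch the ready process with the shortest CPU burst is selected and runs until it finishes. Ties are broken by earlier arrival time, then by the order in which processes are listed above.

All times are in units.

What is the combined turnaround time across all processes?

146

Timeline: | T6 0-4 | T4 4-9 | T1 9-17 | T3 17-27 | T5 27-38 | T2 38-51 |
Completion: T1=17  T2=51  T3=27  T4=9  T5=38  T6=4
Turnaround = completion − arrival: T1=17, T2=51, T3=27, T4=9, T5=38, T6=4
Total turnaround = 17 + 51 + 27 + 9 + 38 + 4 = 146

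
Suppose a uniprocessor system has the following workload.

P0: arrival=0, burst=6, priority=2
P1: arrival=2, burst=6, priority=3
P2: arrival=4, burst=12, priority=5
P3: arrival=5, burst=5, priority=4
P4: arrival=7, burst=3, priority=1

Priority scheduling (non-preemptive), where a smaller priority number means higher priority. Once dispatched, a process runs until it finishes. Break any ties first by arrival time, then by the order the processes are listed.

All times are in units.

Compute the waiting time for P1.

Gantt: | P0 0-6 | P1 6-12 | P4 12-15 | P3 15-20 | P2 20-32 |
Completion: P0=6  P1=12  P2=32  P3=20  P4=15
Turnaround (C−A): P0=6  P1=10  P2=28  P3=15  P4=8
Waiting(P1) = turnaround − burst = 10 − 6 = 4

4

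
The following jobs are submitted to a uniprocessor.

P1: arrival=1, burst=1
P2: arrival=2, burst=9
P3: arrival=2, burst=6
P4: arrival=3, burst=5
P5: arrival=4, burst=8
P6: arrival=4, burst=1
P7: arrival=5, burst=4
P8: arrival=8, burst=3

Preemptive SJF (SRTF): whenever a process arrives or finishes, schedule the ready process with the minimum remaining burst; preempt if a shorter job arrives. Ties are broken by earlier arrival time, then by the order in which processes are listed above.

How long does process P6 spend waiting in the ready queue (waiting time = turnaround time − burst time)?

Schedule: | idle 0-1 | P1 1-2 | P3 2-4 | P6 4-5 | P3 5-9 | P8 9-12 | P7 12-16 | P4 16-21 | P5 21-29 | P2 29-38 |
Completion: P1=2  P2=38  P3=9  P4=21  P5=29  P6=5  P7=16  P8=12
Turnaround (C−A): P1=1  P2=36  P3=7  P4=18  P5=25  P6=1  P7=11  P8=4
Waiting(P6) = turnaround − burst = 1 − 1 = 0

0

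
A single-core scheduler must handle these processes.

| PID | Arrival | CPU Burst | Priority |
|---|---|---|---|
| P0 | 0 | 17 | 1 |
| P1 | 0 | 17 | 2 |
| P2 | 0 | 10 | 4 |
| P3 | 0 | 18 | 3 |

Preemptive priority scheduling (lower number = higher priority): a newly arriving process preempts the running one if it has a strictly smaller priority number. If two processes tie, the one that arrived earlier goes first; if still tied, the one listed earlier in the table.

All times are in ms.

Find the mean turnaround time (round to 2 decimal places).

41.25

Gantt: | P0 0-17 | P1 17-34 | P3 34-52 | P2 52-62 |
Completion: P0=17  P1=34  P2=62  P3=52
Turnaround (C−A): P0=17  P1=34  P2=62  P3=52
Turnaround times: P0=17, P1=34, P2=62, P3=52
Average turnaround = (17+34+62+52) / 4 = 165/4 = 41.25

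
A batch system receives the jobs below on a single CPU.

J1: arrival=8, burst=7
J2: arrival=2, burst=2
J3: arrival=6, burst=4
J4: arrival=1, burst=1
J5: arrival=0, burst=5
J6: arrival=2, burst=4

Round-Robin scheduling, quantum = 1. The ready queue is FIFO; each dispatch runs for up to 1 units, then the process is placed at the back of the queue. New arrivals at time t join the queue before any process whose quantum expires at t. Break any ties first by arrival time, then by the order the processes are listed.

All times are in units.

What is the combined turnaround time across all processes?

62

Timeline: | J5 0-1 | J4 1-2 | J5 2-3 | J2 3-4 | J6 4-5 | J5 5-6 | J2 6-7 | J6 7-8 | J3 8-9 | J5 9-10 | J1 10-11 | J6 11-12 | J3 12-13 | J5 13-14 | J1 14-15 | J6 15-16 | J3 16-17 | J1 17-18 | J3 18-19 | J1 19-23 |
Completion: J1=23  J2=7  J3=19  J4=2  J5=14  J6=16
Turnaround = completion − arrival: J1=15, J2=5, J3=13, J4=1, J5=14, J6=14
Total turnaround = 15 + 5 + 13 + 1 + 14 + 14 = 62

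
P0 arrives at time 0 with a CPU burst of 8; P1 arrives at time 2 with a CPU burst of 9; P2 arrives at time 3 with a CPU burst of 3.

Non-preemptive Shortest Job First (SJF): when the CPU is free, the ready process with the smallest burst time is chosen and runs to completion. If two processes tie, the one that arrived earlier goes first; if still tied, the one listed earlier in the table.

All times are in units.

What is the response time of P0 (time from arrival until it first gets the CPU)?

Gantt: | P0 0-8 | P2 8-11 | P1 11-20 |
Completion: P0=8  P1=20  P2=11
Turnaround (C−A): P0=8  P1=18  P2=8
Response(P0) = first start − arrival = 0 − 0 = 0

0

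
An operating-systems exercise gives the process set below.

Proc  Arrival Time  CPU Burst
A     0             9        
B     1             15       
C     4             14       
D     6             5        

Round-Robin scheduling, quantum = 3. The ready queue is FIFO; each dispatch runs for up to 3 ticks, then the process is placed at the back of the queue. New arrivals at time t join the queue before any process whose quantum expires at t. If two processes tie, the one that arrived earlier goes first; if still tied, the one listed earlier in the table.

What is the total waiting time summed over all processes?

77

Schedule: | A 0-3 | B 3-6 | A 6-9 | C 9-12 | D 12-15 | B 15-18 | A 18-21 | C 21-24 | D 24-26 | B 26-29 | C 29-32 | B 32-35 | C 35-38 | B 38-41 | C 41-43 |
Completion: A=21  B=41  C=43  D=26
Turnaround (C−A): A=21  B=40  C=39  D=20
Waiting = turnaround − burst: A=12, B=25, C=25, D=15
Total waiting = 12 + 25 + 25 + 15 = 77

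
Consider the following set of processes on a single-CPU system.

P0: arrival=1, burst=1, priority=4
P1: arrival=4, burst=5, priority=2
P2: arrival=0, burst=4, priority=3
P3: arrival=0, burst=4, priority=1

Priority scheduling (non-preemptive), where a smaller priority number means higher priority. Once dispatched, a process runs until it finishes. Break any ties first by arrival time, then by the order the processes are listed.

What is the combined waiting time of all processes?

21

Timeline: | P3 0-4 | P1 4-9 | P2 9-13 | P0 13-14 |
Completion: P0=14  P1=9  P2=13  P3=4
Turnaround (C−A): P0=13  P1=5  P2=13  P3=4
Waiting = turnaround − burst: P0=12, P1=0, P2=9, P3=0
Total waiting = 12 + 0 + 9 + 0 = 21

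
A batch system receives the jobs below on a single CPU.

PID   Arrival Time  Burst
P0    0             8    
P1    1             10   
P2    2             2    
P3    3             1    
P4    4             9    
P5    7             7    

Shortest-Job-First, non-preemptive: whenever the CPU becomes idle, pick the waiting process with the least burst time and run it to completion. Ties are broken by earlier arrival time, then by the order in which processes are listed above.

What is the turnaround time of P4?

Timeline: | P0 0-8 | P3 8-9 | P2 9-11 | P5 11-18 | P4 18-27 | P1 27-37 |
Completion: P0=8  P1=37  P2=11  P3=9  P4=27  P5=18
Turnaround (C−A): P0=8  P1=36  P2=9  P3=6  P4=23  P5=11
Turnaround(P4) = completion − arrival = 27 − 4 = 23

23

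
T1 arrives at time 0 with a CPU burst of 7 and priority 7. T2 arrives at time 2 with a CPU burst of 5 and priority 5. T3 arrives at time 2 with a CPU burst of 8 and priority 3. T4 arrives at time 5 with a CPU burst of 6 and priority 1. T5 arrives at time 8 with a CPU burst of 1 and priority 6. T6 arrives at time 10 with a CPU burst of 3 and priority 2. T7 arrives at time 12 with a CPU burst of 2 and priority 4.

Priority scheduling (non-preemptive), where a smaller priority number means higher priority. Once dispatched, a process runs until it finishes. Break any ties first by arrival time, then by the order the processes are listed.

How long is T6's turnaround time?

6

Gantt: | T1 0-7 | T4 7-13 | T6 13-16 | T3 16-24 | T7 24-26 | T2 26-31 | T5 31-32 |
Completion: T1=7  T2=31  T3=24  T4=13  T5=32  T6=16  T7=26
Turnaround (C−A): T1=7  T2=29  T3=22  T4=8  T5=24  T6=6  T7=14
Turnaround(T6) = completion − arrival = 16 − 10 = 6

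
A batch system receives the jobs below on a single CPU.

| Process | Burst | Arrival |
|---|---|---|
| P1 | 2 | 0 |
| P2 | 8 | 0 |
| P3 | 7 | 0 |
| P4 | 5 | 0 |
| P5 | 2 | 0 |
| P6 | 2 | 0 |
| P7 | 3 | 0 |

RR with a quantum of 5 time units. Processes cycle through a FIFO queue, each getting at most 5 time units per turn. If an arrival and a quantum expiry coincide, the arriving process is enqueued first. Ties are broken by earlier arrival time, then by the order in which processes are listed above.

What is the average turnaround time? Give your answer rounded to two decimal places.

Gantt: | P1 0-2 | P2 2-7 | P3 7-12 | P4 12-17 | P5 17-19 | P6 19-21 | P7 21-24 | P2 24-27 | P3 27-29 |
Completion: P1=2  P2=27  P3=29  P4=17  P5=19  P6=21  P7=24
Turnaround times: P1=2, P2=27, P3=29, P4=17, P5=19, P6=21, P7=24
Average turnaround = (2+27+29+17+19+21+24) / 7 = 139/7 = 19.86

19.86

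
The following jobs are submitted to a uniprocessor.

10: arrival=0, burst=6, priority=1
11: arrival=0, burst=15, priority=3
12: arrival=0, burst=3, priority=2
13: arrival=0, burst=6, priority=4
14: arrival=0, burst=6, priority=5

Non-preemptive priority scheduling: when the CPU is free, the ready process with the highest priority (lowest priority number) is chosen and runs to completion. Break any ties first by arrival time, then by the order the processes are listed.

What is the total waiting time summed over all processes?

69

Timeline: | 10 0-6 | 12 6-9 | 11 9-24 | 13 24-30 | 14 30-36 |
Completion: 10=6  11=24  12=9  13=30  14=36
Turnaround (C−A): 10=6  11=24  12=9  13=30  14=36
Waiting = turnaround − burst: 10=0, 11=9, 12=6, 13=24, 14=30
Total waiting = 0 + 9 + 6 + 24 + 30 = 69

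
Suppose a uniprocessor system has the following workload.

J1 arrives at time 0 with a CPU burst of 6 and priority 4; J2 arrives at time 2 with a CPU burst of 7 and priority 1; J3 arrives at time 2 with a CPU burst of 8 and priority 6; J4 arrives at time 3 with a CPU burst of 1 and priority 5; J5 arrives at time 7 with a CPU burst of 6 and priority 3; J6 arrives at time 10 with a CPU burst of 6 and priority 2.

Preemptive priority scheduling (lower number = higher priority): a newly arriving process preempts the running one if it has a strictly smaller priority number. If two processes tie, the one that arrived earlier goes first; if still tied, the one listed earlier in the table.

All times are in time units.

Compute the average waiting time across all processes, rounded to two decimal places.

Timeline: | J1 0-2 | J2 2-9 | J5 9-10 | J6 10-16 | J5 16-21 | J1 21-25 | J4 25-26 | J3 26-34 |
Completion: J1=25  J2=9  J3=34  J4=26  J5=21  J6=16
Turnaround (C−A): J1=25  J2=7  J3=32  J4=23  J5=14  J6=6
Waiting times: J1=19, J2=0, J3=24, J4=22, J5=8, J6=0
Average waiting = (19+0+24+22+8+0) / 6 = 73/6 = 12.17

12.17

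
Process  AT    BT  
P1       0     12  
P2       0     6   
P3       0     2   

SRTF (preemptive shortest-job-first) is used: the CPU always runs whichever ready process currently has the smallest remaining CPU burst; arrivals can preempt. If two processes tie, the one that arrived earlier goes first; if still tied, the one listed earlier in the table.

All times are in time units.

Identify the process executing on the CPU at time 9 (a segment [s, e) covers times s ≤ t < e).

P1

Timeline: | P3 0-2 | P2 2-8 | P1 8-20 |
Completion: P1=20  P2=8  P3=2
Turnaround (C−A): P1=20  P2=8  P3=2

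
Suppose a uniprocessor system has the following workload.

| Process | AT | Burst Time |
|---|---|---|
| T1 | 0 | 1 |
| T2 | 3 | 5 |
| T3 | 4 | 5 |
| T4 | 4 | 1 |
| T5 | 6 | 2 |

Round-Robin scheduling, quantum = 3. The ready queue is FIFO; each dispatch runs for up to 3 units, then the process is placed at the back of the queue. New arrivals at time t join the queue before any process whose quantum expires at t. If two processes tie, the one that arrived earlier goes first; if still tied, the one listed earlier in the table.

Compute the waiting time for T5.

4

Gantt: | T1 0-1 | idle 1-3 | T2 3-6 | T3 6-9 | T4 9-10 | T5 10-12 | T2 12-14 | T3 14-16 |
Completion: T1=1  T2=14  T3=16  T4=10  T5=12
Waiting(T5) = turnaround − burst = 6 − 2 = 4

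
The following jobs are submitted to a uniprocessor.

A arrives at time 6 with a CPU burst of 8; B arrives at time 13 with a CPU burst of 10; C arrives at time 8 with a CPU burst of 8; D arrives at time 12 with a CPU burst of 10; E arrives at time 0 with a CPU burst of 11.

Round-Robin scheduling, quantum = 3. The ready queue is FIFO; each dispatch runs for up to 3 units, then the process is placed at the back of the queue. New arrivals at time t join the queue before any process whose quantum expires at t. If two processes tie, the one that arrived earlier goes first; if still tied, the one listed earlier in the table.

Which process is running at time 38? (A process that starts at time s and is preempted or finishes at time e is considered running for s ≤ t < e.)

C

Gantt: | E 0-6 | A 6-9 | E 9-12 | C 12-15 | A 15-18 | D 18-21 | E 21-23 | B 23-26 | C 26-29 | A 29-31 | D 31-34 | B 34-37 | C 37-39 | D 39-42 | B 42-45 | D 45-46 | B 46-47 |
Completion: A=31  B=47  C=39  D=46  E=23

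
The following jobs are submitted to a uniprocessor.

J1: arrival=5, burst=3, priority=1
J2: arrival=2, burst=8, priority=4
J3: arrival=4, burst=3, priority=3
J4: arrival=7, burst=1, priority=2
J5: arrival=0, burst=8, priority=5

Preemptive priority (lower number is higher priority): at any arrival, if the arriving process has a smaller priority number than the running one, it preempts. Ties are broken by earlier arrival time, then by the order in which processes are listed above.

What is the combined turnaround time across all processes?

Timeline: | J5 0-2 | J2 2-4 | J3 4-5 | J1 5-8 | J4 8-9 | J3 9-11 | J2 11-17 | J5 17-23 |
Completion: J1=8  J2=17  J3=11  J4=9  J5=23
Turnaround (C−A): J1=3  J2=15  J3=7  J4=2  J5=23
Turnaround = completion − arrival: J1=3, J2=15, J3=7, J4=2, J5=23
Total turnaround = 3 + 15 + 7 + 2 + 23 = 50

50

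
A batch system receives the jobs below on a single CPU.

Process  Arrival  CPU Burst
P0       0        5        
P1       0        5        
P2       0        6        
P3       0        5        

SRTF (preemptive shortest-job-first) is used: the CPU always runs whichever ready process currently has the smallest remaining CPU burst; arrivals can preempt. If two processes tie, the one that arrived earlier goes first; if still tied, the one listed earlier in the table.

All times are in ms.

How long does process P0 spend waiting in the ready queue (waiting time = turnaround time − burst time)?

Gantt: | P0 0-5 | P1 5-10 | P3 10-15 | P2 15-21 |
Completion: P0=5  P1=10  P2=21  P3=15
Waiting(P0) = turnaround − burst = 5 − 5 = 0

0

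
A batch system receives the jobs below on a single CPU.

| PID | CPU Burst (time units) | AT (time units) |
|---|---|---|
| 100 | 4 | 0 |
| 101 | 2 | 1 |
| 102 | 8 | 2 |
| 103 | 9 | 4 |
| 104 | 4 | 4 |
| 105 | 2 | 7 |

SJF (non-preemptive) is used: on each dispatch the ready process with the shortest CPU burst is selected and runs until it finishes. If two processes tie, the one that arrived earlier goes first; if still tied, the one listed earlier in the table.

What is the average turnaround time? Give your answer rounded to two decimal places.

Gantt: | 100 0-4 | 101 4-6 | 104 6-10 | 105 10-12 | 102 12-20 | 103 20-29 |
Completion: 100=4  101=6  102=20  103=29  104=10  105=12
Turnaround times: 100=4, 101=5, 102=18, 103=25, 104=6, 105=5
Average turnaround = (4+5+18+25+6+5) / 6 = 63/6 = 10.50

10.50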